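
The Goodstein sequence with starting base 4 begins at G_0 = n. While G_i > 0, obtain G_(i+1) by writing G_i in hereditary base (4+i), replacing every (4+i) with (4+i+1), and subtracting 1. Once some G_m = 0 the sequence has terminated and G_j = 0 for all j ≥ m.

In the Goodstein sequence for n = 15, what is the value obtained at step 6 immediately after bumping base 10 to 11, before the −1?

step 0: 15 = 3·4 + 3; sub 5 for 4: 3·5 + 3; = 18; G_1 = 18−1 = 17
step 1: 17 = 3·5 + 2; sub 6 for 5: 3·6 + 2; = 20; G_2 = 20−1 = 19
step 2: 19 = 3·6 + 1; sub 7 for 6: 3·7 + 1; = 22; G_3 = 22−1 = 21
step 3: 21 = 3·7; sub 8 for 7: 3·8; = 24; G_4 = 24−1 = 23
step 4: 23 = 2·8 + 7; sub 9 for 8: 2·9 + 7; = 25; G_5 = 25−1 = 24
step 5: 24 = 2·9 + 6; sub 10 for 9: 2·10 + 6; = 26; G_6 = 26−1 = 25

27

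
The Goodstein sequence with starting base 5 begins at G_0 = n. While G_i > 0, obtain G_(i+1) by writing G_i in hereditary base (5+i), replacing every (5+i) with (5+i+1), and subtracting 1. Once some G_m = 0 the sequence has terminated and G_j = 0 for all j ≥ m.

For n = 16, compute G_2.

16 —HB5→ 3·5 + 1 —bump→ 3·6 + 1 = 19 —(−1)→ 18
18 —HB6→ 3·6 —bump→ 3·7 = 21 —(−1)→ 20
20 —HB7→ 2·7 + 6 —bump→ 2·8 + 6 = 22 —(−1)→ 21

20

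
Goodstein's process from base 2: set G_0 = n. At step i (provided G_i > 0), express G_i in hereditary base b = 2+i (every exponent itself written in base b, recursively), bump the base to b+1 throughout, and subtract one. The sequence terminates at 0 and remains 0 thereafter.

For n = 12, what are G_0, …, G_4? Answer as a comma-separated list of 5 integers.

12, 107, 1065, 15685, 280019

G_0=12  [base 2] 2^(2 + 1) + 2^2  →[2↦3]→  3^(3 + 1) + 3^3 = 108  −1 ⇒ G_1=107
G_1=107  [base 3] 3^(3 + 1) + 2·3^2 + 2·3 + 2  →[3↦4]→  4^(4 + 1) + 2·4^2 + 2·4 + 2 = 1066  −1 ⇒ G_2=1065
G_2=1065  [base 4] 4^(4 + 1) + 2·4^2 + 2·4 + 1  →[4↦5]→  5^(5 + 1) + 2·5^2 + 2·5 + 1 = 15686  −1 ⇒ G_3=15685
G_3=15685  [base 5] 5^(5 + 1) + 2·5^2 + 2·5  →[5↦6]→  6^(6 + 1) + 2·6^2 + 2·6 = 280020  −1 ⇒ G_4=280019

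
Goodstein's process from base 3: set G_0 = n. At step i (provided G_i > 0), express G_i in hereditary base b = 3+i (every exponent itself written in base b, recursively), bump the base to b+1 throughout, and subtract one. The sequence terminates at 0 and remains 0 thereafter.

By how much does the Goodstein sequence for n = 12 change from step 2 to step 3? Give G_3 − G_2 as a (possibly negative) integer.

base 3: 12 = 3^2 + 3; at 4: 4^2 + 4 = 20; next = 19
base 4: 19 = 4^2 + 3; at 5: 5^2 + 3 = 28; next = 27
base 5: 27 = 5^2 + 2; at 6: 6^2 + 2 = 38; next = 37

10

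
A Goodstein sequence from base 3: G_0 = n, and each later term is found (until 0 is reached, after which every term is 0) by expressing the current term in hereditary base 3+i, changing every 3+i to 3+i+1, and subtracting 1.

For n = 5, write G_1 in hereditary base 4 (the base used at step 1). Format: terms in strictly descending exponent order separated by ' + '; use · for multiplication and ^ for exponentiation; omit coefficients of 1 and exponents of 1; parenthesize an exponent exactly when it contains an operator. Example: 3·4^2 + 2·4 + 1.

G_0=5  [base 3] 3 + 2  →[3↦4]→  4 + 2 = 6  −1 ⇒ G_1=5
G_1=5  [base 4] 4 + 1  →[4↦5]→  5 + 1 = 6  −1 ⇒ G_2=5

4 + 1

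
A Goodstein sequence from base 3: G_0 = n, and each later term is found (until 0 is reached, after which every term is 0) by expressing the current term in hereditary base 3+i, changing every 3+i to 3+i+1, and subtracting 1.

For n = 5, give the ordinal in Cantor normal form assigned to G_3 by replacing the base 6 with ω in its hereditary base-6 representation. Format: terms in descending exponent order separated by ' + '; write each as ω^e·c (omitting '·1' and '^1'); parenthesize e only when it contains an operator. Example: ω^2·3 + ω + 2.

5

G_0 = 5. HB_3(5) = 3 + 2. Bump = 6. G_1 = 5.
G_1 = 5. HB_4(5) = 4 + 1. Bump = 6. G_2 = 5.
G_2 = 5. HB_5(5) = 5. Bump = 6. G_3 = 5.
G_3 = 5. HB_6(5) = 5. Bump = 5. G_4 = 4.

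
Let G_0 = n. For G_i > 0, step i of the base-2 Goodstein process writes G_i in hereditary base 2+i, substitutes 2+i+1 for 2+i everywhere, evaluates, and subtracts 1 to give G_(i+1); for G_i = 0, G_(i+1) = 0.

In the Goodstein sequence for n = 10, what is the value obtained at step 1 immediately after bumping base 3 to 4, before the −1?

1026

i=0: 10 = 2^(2 + 1) + 2 (b=2); 2→3: 3^(3 + 1) + 3 = 84; 84−1 = 83
i=1: 83 = 3^(3 + 1) + 2 (b=3); 3→4: 4^(4 + 1) + 2 = 1026; 1026−1 = 1025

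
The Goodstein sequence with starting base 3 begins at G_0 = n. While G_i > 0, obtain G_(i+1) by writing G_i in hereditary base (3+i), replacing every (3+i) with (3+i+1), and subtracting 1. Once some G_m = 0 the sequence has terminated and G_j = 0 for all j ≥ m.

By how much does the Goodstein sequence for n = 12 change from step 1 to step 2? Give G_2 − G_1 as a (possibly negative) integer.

8

G_0 = 12. HB_3(12) = 3^2 + 3. Bump = 20. G_1 = 19.
G_1 = 19. HB_4(19) = 4^2 + 3. Bump = 28. G_2 = 27.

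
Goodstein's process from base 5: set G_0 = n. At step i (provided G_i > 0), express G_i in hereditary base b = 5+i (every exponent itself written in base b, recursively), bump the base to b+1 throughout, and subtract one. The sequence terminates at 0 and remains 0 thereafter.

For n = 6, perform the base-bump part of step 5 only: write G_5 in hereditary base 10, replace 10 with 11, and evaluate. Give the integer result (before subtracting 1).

3

6 —HB5→ 5 + 1 —bump→ 6 + 1 = 7 —(−1)→ 6
6 —HB6→ 6 —bump→ 7 = 7 —(−1)→ 6
6 —HB7→ 6 —bump→ 6 = 6 —(−1)→ 5
5 —HB8→ 5 —bump→ 5 = 5 —(−1)→ 4
4 —HB9→ 4 —bump→ 4 = 4 —(−1)→ 3
3 —HB10→ 3 —bump→ 3 = 3 —(−1)→ 2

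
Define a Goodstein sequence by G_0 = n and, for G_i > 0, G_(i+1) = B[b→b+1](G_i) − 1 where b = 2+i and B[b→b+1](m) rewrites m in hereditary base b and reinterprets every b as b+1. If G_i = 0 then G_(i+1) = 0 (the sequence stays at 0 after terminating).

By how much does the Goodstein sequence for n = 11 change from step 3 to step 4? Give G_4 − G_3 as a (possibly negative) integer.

264310

(0) 11|_2 = 2^(2 + 1) + 2 + 1 ↦ 3^(3 + 1) + 3 + 1|_3 = 85 ⇒ 84
(1) 84|_3 = 3^(3 + 1) + 3 ↦ 4^(4 + 1) + 4|_4 = 1028 ⇒ 1027
(2) 1027|_4 = 4^(4 + 1) + 3 ↦ 5^(5 + 1) + 3|_5 = 15628 ⇒ 15627
(3) 15627|_5 = 5^(5 + 1) + 2 ↦ 6^(6 + 1) + 2|_6 = 279938 ⇒ 279937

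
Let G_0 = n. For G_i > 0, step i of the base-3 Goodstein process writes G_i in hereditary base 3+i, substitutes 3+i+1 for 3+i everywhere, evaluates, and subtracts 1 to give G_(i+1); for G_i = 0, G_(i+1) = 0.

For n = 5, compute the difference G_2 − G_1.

0

G_0 = 5. HB_3(5) = 3 + 2. Bump = 6. G_1 = 5.
G_1 = 5. HB_4(5) = 4 + 1. Bump = 6. G_2 = 5.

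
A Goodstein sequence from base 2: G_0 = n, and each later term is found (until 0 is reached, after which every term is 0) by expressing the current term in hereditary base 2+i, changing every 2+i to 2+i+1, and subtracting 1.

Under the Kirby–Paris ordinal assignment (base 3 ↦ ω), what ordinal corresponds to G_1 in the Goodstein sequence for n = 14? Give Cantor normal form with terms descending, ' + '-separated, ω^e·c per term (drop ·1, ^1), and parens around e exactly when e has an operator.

ω^(ω + 1) + ω^ω + 2

i=0: 14 = 2^(2 + 1) + 2^2 + 2 (b=2); 2→3: 3^(3 + 1) + 3^3 + 3 = 111; 111−1 = 110
i=1: 110 = 3^(3 + 1) + 3^3 + 2 (b=3); 3→4: 4^(4 + 1) + 4^4 + 2 = 1282; 1282−1 = 1281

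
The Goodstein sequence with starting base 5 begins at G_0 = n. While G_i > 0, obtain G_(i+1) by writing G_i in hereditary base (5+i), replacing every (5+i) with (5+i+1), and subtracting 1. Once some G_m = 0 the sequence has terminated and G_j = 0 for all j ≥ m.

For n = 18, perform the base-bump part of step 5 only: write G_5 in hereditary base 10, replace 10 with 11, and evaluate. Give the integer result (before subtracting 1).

29

base 5: 18 = 3·5 + 3; at 6: 3·6 + 3 = 21; next = 20
base 6: 20 = 3·6 + 2; at 7: 3·7 + 2 = 23; next = 22
base 7: 22 = 3·7 + 1; at 8: 3·8 + 1 = 25; next = 24
base 8: 24 = 3·8; at 9: 3·9 = 27; next = 26
base 9: 26 = 2·9 + 8; at 10: 2·10 + 8 = 28; next = 27
base 10: 27 = 2·10 + 7; at 11: 2·11 + 7 = 29; next = 28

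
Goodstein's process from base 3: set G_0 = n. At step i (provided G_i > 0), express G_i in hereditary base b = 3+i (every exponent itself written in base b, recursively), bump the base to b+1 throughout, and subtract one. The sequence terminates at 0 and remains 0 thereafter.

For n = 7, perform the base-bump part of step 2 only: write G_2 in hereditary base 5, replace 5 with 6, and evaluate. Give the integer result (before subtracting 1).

10

7 —HB3→ 2·3 + 1 —bump→ 2·4 + 1 = 9 —(−1)→ 8
8 —HB4→ 2·4 —bump→ 2·5 = 10 —(−1)→ 9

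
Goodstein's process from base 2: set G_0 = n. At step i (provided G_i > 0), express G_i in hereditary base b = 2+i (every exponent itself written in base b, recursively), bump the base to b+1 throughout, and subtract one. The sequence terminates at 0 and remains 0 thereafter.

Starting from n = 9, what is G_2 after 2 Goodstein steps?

i=0: 9 = 2^(2 + 1) + 1 (b=2); 2→3: 3^(3 + 1) + 1 = 82; 82−1 = 81
i=1: 81 = 3^(3 + 1) (b=3); 3→4: 4^(4 + 1) = 1024; 1024−1 = 1023
i=2: 1023 = 3·4^4 + 3·4^3 + 3·4^2 + 3·4 + 3 (b=4); 4→5: 3·5^5 + 3·5^3 + 3·5^2 + 3·5 + 3 = 9843; 9843−1 = 9842

1023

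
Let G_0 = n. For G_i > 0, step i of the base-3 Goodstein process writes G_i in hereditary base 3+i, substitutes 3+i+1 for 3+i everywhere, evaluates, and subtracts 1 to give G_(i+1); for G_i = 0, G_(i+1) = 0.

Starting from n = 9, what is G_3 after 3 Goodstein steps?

19

9 —HB3→ 3^2 —bump→ 4^2 = 16 —(−1)→ 15
15 —HB4→ 3·4 + 3 —bump→ 3·5 + 3 = 18 —(−1)→ 17
17 —HB5→ 3·5 + 2 —bump→ 3·6 + 2 = 20 —(−1)→ 19
19 —HB6→ 3·6 + 1 —bump→ 3·7 + 1 = 22 —(−1)→ 21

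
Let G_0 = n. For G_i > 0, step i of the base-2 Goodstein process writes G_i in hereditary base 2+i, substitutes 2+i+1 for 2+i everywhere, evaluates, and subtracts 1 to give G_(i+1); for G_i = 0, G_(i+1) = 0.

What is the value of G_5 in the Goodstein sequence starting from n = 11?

[0] 11 ≡ 2^(2 + 1) + 2 + 1 (base 2). Lift 3: 85. −1: 84.
[1] 84 ≡ 3^(3 + 1) + 3 (base 3). Lift 4: 1028. −1: 1027.
[2] 1027 ≡ 4^(4 + 1) + 3 (base 4). Lift 5: 15628. −1: 15627.
[3] 15627 ≡ 5^(5 + 1) + 2 (base 5). Lift 6: 279938. −1: 279937.
[4] 279937 ≡ 6^(6 + 1) + 1 (base 6). Lift 7: 5764802. −1: 5764801.
[5] 5764801 ≡ 7^(7 + 1) (base 7). Lift 8: 134217728. −1: 134217727.

5764801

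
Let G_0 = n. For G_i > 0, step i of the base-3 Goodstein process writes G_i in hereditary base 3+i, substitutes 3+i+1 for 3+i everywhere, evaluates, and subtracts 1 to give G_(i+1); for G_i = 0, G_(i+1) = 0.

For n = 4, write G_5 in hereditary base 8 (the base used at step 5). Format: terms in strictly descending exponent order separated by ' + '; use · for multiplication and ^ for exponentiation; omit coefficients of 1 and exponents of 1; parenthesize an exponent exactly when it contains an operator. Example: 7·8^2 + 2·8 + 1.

step 0: 4 = 3 + 1; sub 4 for 3: 4 + 1; = 5; G_1 = 5−1 = 4
step 1: 4 = 4; sub 5 for 4: 5; = 5; G_2 = 5−1 = 4
step 2: 4 = 4; sub 6 for 5: 4; = 4; G_3 = 4−1 = 3
step 3: 3 = 3; sub 7 for 6: 3; = 3; G_4 = 3−1 = 2
step 4: 2 = 2; sub 8 for 7: 2; = 2; G_5 = 2−1 = 1

1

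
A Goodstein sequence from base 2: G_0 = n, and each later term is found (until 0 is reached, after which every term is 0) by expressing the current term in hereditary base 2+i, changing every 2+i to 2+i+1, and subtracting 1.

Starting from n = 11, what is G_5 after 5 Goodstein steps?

G_0=11  [base 2] 2^(2 + 1) + 2 + 1  →[2↦3]→  3^(3 + 1) + 3 + 1 = 85  −1 ⇒ G_1=84
G_1=84  [base 3] 3^(3 + 1) + 3  →[3↦4]→  4^(4 + 1) + 4 = 1028  −1 ⇒ G_2=1027
G_2=1027  [base 4] 4^(4 + 1) + 3  →[4↦5]→  5^(5 + 1) + 3 = 15628  −1 ⇒ G_3=15627
G_3=15627  [base 5] 5^(5 + 1) + 2  →[5↦6]→  6^(6 + 1) + 2 = 279938  −1 ⇒ G_4=279937
G_4=279937  [base 6] 6^(6 + 1) + 1  →[6↦7]→  7^(7 + 1) + 1 = 5764802  −1 ⇒ G_5=5764801
G_5=5764801  [base 7] 7^(7 + 1)  →[7↦8]→  8^(8 + 1) = 134217728  −1 ⇒ G_6=134217727

5764801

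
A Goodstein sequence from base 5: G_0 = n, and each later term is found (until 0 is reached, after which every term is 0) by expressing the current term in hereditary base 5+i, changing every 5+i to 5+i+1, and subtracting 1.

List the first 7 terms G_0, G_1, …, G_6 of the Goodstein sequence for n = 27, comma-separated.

step 0: 27 = 5^2 + 2; sub 6 for 5: 6^2 + 2; = 38; G_1 = 38−1 = 37
step 1: 37 = 6^2 + 1; sub 7 for 6: 7^2 + 1; = 50; G_2 = 50−1 = 49
step 2: 49 = 7^2; sub 8 for 7: 8^2; = 64; G_3 = 64−1 = 63
step 3: 63 = 7·8 + 7; sub 9 for 8: 7·9 + 7; = 70; G_4 = 70−1 = 69
step 4: 69 = 7·9 + 6; sub 10 for 9: 7·10 + 6; = 76; G_5 = 76−1 = 75
step 5: 75 = 7·10 + 5; sub 11 for 10: 7·11 + 5; = 82; G_6 = 82−1 = 81

27, 37, 49, 63, 69, 75, 81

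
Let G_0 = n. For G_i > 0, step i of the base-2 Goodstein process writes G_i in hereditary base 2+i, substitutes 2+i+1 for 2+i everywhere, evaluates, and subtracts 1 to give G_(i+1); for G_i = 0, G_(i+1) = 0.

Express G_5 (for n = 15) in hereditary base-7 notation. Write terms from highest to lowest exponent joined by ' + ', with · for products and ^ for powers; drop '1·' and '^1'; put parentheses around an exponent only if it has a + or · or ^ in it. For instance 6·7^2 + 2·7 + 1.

7^(7 + 1) + 7^7

15 —HB2→ 2^(2 + 1) + 2^2 + 2 + 1 —bump→ 3^(3 + 1) + 3^3 + 3 + 1 = 112 —(−1)→ 111
111 —HB3→ 3^(3 + 1) + 3^3 + 3 —bump→ 4^(4 + 1) + 4^4 + 4 = 1284 —(−1)→ 1283
1283 —HB4→ 4^(4 + 1) + 4^4 + 3 —bump→ 5^(5 + 1) + 5^5 + 3 = 18753 —(−1)→ 18752
18752 —HB5→ 5^(5 + 1) + 5^5 + 2 —bump→ 6^(6 + 1) + 6^6 + 2 = 326594 —(−1)→ 326593
326593 —HB6→ 6^(6 + 1) + 6^6 + 1 —bump→ 7^(7 + 1) + 7^7 + 1 = 6588345 —(−1)→ 6588344
6588344 —HB7→ 7^(7 + 1) + 7^7 —bump→ 8^(8 + 1) + 8^8 = 150994944 —(−1)→ 150994943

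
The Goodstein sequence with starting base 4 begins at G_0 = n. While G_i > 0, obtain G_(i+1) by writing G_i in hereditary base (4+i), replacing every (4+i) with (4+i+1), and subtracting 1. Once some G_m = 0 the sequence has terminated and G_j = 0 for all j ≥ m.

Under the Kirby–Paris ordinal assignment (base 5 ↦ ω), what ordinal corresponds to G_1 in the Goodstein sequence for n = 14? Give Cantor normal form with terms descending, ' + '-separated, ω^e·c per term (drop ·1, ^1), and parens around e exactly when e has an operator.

ω·3 + 1

base 4: 14 = 3·4 + 2; at 5: 3·5 + 2 = 17; next = 16
base 5: 16 = 3·5 + 1; at 6: 3·6 + 1 = 19; next = 18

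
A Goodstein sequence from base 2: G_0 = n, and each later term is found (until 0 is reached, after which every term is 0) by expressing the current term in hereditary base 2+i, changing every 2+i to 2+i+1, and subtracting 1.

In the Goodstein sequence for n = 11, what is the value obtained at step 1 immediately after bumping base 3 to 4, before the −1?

1028

11 —HB2→ 2^(2 + 1) + 2 + 1 —bump→ 3^(3 + 1) + 3 + 1 = 85 —(−1)→ 84
84 —HB3→ 3^(3 + 1) + 3 —bump→ 4^(4 + 1) + 4 = 1028 —(−1)→ 1027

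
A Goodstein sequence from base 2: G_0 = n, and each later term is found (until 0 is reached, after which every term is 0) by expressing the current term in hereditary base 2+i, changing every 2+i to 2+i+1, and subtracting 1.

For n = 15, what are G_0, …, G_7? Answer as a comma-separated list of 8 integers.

15, 111, 1283, 18752, 326593, 6588344, 150994943, 3524450280

G_0 = 15. HB_2(15) = 2^(2 + 1) + 2^2 + 2 + 1. Bump = 112. G_1 = 111.
G_1 = 111. HB_3(111) = 3^(3 + 1) + 3^3 + 3. Bump = 1284. G_2 = 1283.
G_2 = 1283. HB_4(1283) = 4^(4 + 1) + 4^4 + 3. Bump = 18753. G_3 = 18752.
G_3 = 18752. HB_5(18752) = 5^(5 + 1) + 5^5 + 2. Bump = 326594. G_4 = 326593.
G_4 = 326593. HB_6(326593) = 6^(6 + 1) + 6^6 + 1. Bump = 6588345. G_5 = 6588344.
G_5 = 6588344. HB_7(6588344) = 7^(7 + 1) + 7^7. Bump = 150994944. G_6 = 150994943.
G_6 = 150994943. HB_8(150994943) = 8^(8 + 1) + 7·8^7 + 7·8^6 + 7·8^5 + 7·8^4 + 7·8^3 + 7·8^2 + 7·8 + 7. Bump = 3524450281. G_7 = 3524450280.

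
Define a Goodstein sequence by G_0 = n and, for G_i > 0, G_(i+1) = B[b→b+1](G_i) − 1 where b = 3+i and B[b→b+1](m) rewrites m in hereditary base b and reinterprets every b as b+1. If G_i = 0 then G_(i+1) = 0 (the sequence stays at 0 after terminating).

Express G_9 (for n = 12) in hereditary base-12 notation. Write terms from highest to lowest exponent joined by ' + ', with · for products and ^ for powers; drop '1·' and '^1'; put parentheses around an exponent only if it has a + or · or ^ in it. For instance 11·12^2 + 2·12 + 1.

G_0=12  [base 3] 3^2 + 3  →[3↦4]→  4^2 + 4 = 20  −1 ⇒ G_1=19
G_1=19  [base 4] 4^2 + 3  →[4↦5]→  5^2 + 3 = 28  −1 ⇒ G_2=27
G_2=27  [base 5] 5^2 + 2  →[5↦6]→  6^2 + 2 = 38  −1 ⇒ G_3=37
G_3=37  [base 6] 6^2 + 1  →[6↦7]→  7^2 + 1 = 50  −1 ⇒ G_4=49
G_4=49  [base 7] 7^2  →[7↦8]→  8^2 = 64  −1 ⇒ G_5=63
G_5=63  [base 8] 7·8 + 7  →[8↦9]→  7·9 + 7 = 70  −1 ⇒ G_6=69
G_6=69  [base 9] 7·9 + 6  →[9↦10]→  7·10 + 6 = 76  −1 ⇒ G_7=75
G_7=75  [base 10] 7·10 + 5  →[10↦11]→  7·11 + 5 = 82  −1 ⇒ G_8=81
G_8=81  [base 11] 7·11 + 4  →[11↦12]→  7·12 + 4 = 88  −1 ⇒ G_9=87

7·12 + 3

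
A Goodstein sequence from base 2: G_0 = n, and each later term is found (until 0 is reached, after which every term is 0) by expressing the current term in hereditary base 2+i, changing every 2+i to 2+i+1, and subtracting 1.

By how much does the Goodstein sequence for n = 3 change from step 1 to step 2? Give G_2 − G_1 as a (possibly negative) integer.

0

G_0=3  [base 2] 2 + 1  →[2↦3]→  3 + 1 = 4  −1 ⇒ G_1=3
G_1=3  [base 3] 3  →[3↦4]→  4 = 4  −1 ⇒ G_2=3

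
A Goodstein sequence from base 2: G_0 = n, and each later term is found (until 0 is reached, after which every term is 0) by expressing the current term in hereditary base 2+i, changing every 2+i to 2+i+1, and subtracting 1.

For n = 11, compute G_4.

279937

step 0: 11 = 2^(2 + 1) + 2 + 1; sub 3 for 2: 3^(3 + 1) + 3 + 1; = 85; G_1 = 85−1 = 84
step 1: 84 = 3^(3 + 1) + 3; sub 4 for 3: 4^(4 + 1) + 4; = 1028; G_2 = 1028−1 = 1027
step 2: 1027 = 4^(4 + 1) + 3; sub 5 for 4: 5^(5 + 1) + 3; = 15628; G_3 = 15628−1 = 15627
step 3: 15627 = 5^(5 + 1) + 2; sub 6 for 5: 6^(6 + 1) + 2; = 279938; G_4 = 279938−1 = 279937
step 4: 279937 = 6^(6 + 1) + 1; sub 7 for 6: 7^(7 + 1) + 1; = 5764802; G_5 = 5764802−1 = 5764801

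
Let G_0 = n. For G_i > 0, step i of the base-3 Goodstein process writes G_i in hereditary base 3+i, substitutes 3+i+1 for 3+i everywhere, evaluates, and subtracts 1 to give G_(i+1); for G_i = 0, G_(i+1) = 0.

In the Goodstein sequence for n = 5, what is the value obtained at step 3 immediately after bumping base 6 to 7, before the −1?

G_0 = 5. HB_3(5) = 3 + 2. Bump = 6. G_1 = 5.
G_1 = 5. HB_4(5) = 4 + 1. Bump = 6. G_2 = 5.
G_2 = 5. HB_5(5) = 5. Bump = 6. G_3 = 5.
G_3 = 5. HB_6(5) = 5. Bump = 5. G_4 = 4.

5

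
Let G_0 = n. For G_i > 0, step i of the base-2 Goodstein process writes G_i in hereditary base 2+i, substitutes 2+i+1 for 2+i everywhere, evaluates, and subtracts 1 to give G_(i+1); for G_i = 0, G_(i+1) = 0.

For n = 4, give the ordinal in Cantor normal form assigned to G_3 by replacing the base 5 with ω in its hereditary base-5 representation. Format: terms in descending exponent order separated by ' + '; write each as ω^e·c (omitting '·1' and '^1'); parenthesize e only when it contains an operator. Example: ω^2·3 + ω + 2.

G_0=4  [base 2] 2^2  →[2↦3]→  3^3 = 27  −1 ⇒ G_1=26
G_1=26  [base 3] 2·3^2 + 2·3 + 2  →[3↦4]→  2·4^2 + 2·4 + 2 = 42  −1 ⇒ G_2=41
G_2=41  [base 4] 2·4^2 + 2·4 + 1  →[4↦5]→  2·5^2 + 2·5 + 1 = 61  −1 ⇒ G_3=60

ω^2·2 + ω·2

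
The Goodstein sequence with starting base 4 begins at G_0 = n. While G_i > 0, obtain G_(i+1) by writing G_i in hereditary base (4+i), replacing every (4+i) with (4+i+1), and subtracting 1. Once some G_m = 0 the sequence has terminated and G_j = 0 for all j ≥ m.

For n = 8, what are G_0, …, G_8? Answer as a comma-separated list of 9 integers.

step 0: 8 = 2·4; sub 5 for 4: 2·5; = 10; G_1 = 10−1 = 9
step 1: 9 = 5 + 4; sub 6 for 5: 6 + 4; = 10; G_2 = 10−1 = 9
step 2: 9 = 6 + 3; sub 7 for 6: 7 + 3; = 10; G_3 = 10−1 = 9
step 3: 9 = 7 + 2; sub 8 for 7: 8 + 2; = 10; G_4 = 10−1 = 9
step 4: 9 = 8 + 1; sub 9 for 8: 9 + 1; = 10; G_5 = 10−1 = 9
step 5: 9 = 9; sub 10 for 9: 10; = 10; G_6 = 10−1 = 9
step 6: 9 = 9; sub 11 for 10: 9; = 9; G_7 = 9−1 = 8
step 7: 8 = 8; sub 12 for 11: 8; = 8; G_8 = 8−1 = 7

8, 9, 9, 9, 9, 9, 9, 8, 7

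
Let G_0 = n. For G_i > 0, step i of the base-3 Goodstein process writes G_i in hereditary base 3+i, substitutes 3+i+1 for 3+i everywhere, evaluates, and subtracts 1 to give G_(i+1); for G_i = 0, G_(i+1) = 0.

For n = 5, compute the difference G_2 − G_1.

i=0: 5 = 3 + 2 (b=3); 3→4: 4 + 2 = 6; 6−1 = 5
i=1: 5 = 4 + 1 (b=4); 4→5: 5 + 1 = 6; 6−1 = 5

0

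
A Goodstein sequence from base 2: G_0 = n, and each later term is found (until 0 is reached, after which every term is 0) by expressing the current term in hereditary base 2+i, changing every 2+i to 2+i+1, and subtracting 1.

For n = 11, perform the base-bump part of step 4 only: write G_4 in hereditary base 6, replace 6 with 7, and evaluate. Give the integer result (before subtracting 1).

5764802

G_0=11  [base 2] 2^(2 + 1) + 2 + 1  →[2↦3]→  3^(3 + 1) + 3 + 1 = 85  −1 ⇒ G_1=84
G_1=84  [base 3] 3^(3 + 1) + 3  →[3↦4]→  4^(4 + 1) + 4 = 1028  −1 ⇒ G_2=1027
G_2=1027  [base 4] 4^(4 + 1) + 3  →[4↦5]→  5^(5 + 1) + 3 = 15628  −1 ⇒ G_3=15627
G_3=15627  [base 5] 5^(5 + 1) + 2  →[5↦6]→  6^(6 + 1) + 2 = 279938  −1 ⇒ G_4=279937
G_4=279937  [base 6] 6^(6 + 1) + 1  →[6↦7]→  7^(7 + 1) + 1 = 5764802  −1 ⇒ G_5=5764801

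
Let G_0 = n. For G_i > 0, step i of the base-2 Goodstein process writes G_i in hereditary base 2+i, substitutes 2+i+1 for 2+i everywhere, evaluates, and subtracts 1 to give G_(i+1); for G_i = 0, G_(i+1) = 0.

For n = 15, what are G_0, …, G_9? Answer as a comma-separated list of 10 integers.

15, 111, 1283, 18752, 326593, 6588344, 150994943, 3524450280, 100077777775, 3138578427934

base 2: 15 = 2^(2 + 1) + 2^2 + 2 + 1; at 3: 3^(3 + 1) + 3^3 + 3 + 1 = 112; next = 111
base 3: 111 = 3^(3 + 1) + 3^3 + 3; at 4: 4^(4 + 1) + 4^4 + 4 = 1284; next = 1283
base 4: 1283 = 4^(4 + 1) + 4^4 + 3; at 5: 5^(5 + 1) + 5^5 + 3 = 18753; next = 18752
base 5: 18752 = 5^(5 + 1) + 5^5 + 2; at 6: 6^(6 + 1) + 6^6 + 2 = 326594; next = 326593
base 6: 326593 = 6^(6 + 1) + 6^6 + 1; at 7: 7^(7 + 1) + 7^7 + 1 = 6588345; next = 6588344
base 7: 6588344 = 7^(7 + 1) + 7^7; at 8: 8^(8 + 1) + 8^8 = 150994944; next = 150994943
base 8: 150994943 = 8^(8 + 1) + 7·8^7 + 7·8^6 + 7·8^5 + 7·8^4 + 7·8^3 + 7·8^2 + 7·8 + 7; at 9: 9^(9 + 1) + 7·9^7 + 7·9^6 + 7·9^5 + 7·9^4 + 7·9^3 + 7·9^2 + 7·9 + 7 = 3524450281; next = 3524450280
base 9: 3524450280 = 9^(9 + 1) + 7·9^7 + 7·9^6 + 7·9^5 + 7·9^4 + 7·9^3 + 7·9^2 + 7·9 + 6; at 10: 10^(10 + 1) + 7·10^7 + 7·10^6 + 7·10^5 + 7·10^4 + 7·10^3 + 7·10^2 + 7·10 + 6 = 100077777776; next = 100077777775
base 10: 100077777775 = 10^(10 + 1) + 7·10^7 + 7·10^6 + 7·10^5 + 7·10^4 + 7·10^3 + 7·10^2 + 7·10 + 5; at 11: 11^(11 + 1) + 7·11^7 + 7·11^6 + 7·11^5 + 7·11^4 + 7·11^3 + 7·11^2 + 7·11 + 5 = 3138578427935; next = 3138578427934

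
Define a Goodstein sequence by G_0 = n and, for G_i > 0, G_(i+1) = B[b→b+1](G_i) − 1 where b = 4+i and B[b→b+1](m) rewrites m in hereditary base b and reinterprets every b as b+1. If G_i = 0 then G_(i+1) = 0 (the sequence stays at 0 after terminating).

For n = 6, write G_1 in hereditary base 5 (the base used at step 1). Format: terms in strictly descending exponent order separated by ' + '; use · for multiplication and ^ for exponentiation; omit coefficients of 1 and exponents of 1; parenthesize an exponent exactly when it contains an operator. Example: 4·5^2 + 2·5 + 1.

base 4: 6 = 4 + 2; at 5: 5 + 2 = 7; next = 6
base 5: 6 = 5 + 1; at 6: 6 + 1 = 7; next = 6

5 + 1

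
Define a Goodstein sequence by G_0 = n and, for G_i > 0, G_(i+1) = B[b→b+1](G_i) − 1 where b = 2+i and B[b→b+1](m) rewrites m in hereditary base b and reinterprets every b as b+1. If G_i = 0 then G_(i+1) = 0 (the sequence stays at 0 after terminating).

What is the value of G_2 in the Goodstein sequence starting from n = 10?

step 0: 10 = 2^(2 + 1) + 2; sub 3 for 2: 3^(3 + 1) + 3; = 84; G_1 = 84−1 = 83
step 1: 83 = 3^(3 + 1) + 2; sub 4 for 3: 4^(4 + 1) + 2; = 1026; G_2 = 1026−1 = 1025
step 2: 1025 = 4^(4 + 1) + 1; sub 5 for 4: 5^(5 + 1) + 1; = 15626; G_3 = 15626−1 = 15625

1025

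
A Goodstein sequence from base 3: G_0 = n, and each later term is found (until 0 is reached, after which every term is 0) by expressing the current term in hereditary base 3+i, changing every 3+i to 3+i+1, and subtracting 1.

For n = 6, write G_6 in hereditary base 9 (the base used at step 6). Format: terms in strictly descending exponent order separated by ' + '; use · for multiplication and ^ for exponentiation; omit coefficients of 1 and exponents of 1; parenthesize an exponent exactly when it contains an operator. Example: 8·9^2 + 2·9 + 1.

6

i=0: 6 = 2·3 (b=3); 3→4: 2·4 = 8; 8−1 = 7
i=1: 7 = 4 + 3 (b=4); 4→5: 5 + 3 = 8; 8−1 = 7
i=2: 7 = 5 + 2 (b=5); 5→6: 6 + 2 = 8; 8−1 = 7
i=3: 7 = 6 + 1 (b=6); 6→7: 7 + 1 = 8; 8−1 = 7
i=4: 7 = 7 (b=7); 7→8: 8 = 8; 8−1 = 7
i=5: 7 = 7 (b=8); 8→9: 7 = 7; 7−1 = 6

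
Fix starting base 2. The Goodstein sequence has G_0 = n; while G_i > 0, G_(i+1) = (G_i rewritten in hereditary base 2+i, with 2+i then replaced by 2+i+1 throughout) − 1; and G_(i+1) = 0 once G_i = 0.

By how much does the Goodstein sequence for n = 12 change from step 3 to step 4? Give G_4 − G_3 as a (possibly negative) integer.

G_0 = 12. HB_2(12) = 2^(2 + 1) + 2^2. Bump = 108. G_1 = 107.
G_1 = 107. HB_3(107) = 3^(3 + 1) + 2·3^2 + 2·3 + 2. Bump = 1066. G_2 = 1065.
G_2 = 1065. HB_4(1065) = 4^(4 + 1) + 2·4^2 + 2·4 + 1. Bump = 15686. G_3 = 15685.
G_3 = 15685. HB_5(15685) = 5^(5 + 1) + 2·5^2 + 2·5. Bump = 280020. G_4 = 280019.

264334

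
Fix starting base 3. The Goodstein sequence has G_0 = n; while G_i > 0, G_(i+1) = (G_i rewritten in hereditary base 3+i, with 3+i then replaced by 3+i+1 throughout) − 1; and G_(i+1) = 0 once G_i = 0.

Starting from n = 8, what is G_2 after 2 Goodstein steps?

G_0 = 8. HB_3(8) = 2·3 + 2. Bump = 10. G_1 = 9.
G_1 = 9. HB_4(9) = 2·4 + 1. Bump = 11. G_2 = 10.
G_2 = 10. HB_5(10) = 2·5. Bump = 12. G_3 = 11.

10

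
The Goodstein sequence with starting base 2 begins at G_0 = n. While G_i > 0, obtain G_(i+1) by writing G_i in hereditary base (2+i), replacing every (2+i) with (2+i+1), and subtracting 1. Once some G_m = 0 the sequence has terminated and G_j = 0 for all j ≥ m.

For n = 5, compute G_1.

G_0=5  [base 2] 2^2 + 1  →[2↦3]→  3^3 + 1 = 28  −1 ⇒ G_1=27
G_1=27  [base 3] 3^3  →[3↦4]→  4^4 = 256  −1 ⇒ G_2=255

27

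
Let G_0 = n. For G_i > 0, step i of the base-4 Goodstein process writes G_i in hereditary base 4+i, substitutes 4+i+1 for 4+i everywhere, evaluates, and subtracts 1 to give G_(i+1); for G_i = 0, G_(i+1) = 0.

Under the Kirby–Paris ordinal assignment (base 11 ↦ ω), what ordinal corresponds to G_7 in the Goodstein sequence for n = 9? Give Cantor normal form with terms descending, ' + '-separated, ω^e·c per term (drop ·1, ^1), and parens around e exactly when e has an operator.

9 —HB4→ 2·4 + 1 —bump→ 2·5 + 1 = 11 —(−1)→ 10
10 —HB5→ 2·5 —bump→ 2·6 = 12 —(−1)→ 11
11 —HB6→ 6 + 5 —bump→ 7 + 5 = 12 —(−1)→ 11
11 —HB7→ 7 + 4 —bump→ 8 + 4 = 12 —(−1)→ 11
11 —HB8→ 8 + 3 —bump→ 9 + 3 = 12 —(−1)→ 11
11 —HB9→ 9 + 2 —bump→ 10 + 2 = 12 —(−1)→ 11
11 —HB10→ 10 + 1 —bump→ 11 + 1 = 12 —(−1)→ 11
11 —HB11→ 11 —bump→ 12 = 12 —(−1)→ 11

ω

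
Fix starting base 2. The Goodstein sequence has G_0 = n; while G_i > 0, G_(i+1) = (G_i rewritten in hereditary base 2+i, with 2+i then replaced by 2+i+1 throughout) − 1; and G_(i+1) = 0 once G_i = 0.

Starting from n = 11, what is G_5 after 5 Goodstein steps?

i=0: 11 = 2^(2 + 1) + 2 + 1 (b=2); 2→3: 3^(3 + 1) + 3 + 1 = 85; 85−1 = 84
i=1: 84 = 3^(3 + 1) + 3 (b=3); 3→4: 4^(4 + 1) + 4 = 1028; 1028−1 = 1027
i=2: 1027 = 4^(4 + 1) + 3 (b=4); 4→5: 5^(5 + 1) + 3 = 15628; 15628−1 = 15627
i=3: 15627 = 5^(5 + 1) + 2 (b=5); 5→6: 6^(6 + 1) + 2 = 279938; 279938−1 = 279937
i=4: 279937 = 6^(6 + 1) + 1 (b=6); 6→7: 7^(7 + 1) + 1 = 5764802; 5764802−1 = 5764801

5764801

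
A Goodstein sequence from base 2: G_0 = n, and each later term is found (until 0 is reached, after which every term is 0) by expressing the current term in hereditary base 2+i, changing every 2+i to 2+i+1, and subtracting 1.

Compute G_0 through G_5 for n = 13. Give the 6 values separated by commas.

base 2: 13 = 2^(2 + 1) + 2^2 + 1; at 3: 3^(3 + 1) + 3^3 + 1 = 109; next = 108
base 3: 108 = 3^(3 + 1) + 3^3; at 4: 4^(4 + 1) + 4^4 = 1280; next = 1279
base 4: 1279 = 4^(4 + 1) + 3·4^3 + 3·4^2 + 3·4 + 3; at 5: 5^(5 + 1) + 3·5^3 + 3·5^2 + 3·5 + 3 = 16093; next = 16092
base 5: 16092 = 5^(5 + 1) + 3·5^3 + 3·5^2 + 3·5 + 2; at 6: 6^(6 + 1) + 3·6^3 + 3·6^2 + 3·6 + 2 = 280712; next = 280711
base 6: 280711 = 6^(6 + 1) + 3·6^3 + 3·6^2 + 3·6 + 1; at 7: 7^(7 + 1) + 3·7^3 + 3·7^2 + 3·7 + 1 = 5765999; next = 5765998

13, 108, 1279, 16092, 280711, 5765998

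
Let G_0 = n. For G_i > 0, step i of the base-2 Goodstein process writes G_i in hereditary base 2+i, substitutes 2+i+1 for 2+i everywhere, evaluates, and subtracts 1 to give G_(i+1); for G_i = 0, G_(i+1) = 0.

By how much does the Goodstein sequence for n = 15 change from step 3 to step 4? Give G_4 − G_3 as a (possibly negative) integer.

307841

G_0 = 15. HB_2(15) = 2^(2 + 1) + 2^2 + 2 + 1. Bump = 112. G_1 = 111.
G_1 = 111. HB_3(111) = 3^(3 + 1) + 3^3 + 3. Bump = 1284. G_2 = 1283.
G_2 = 1283. HB_4(1283) = 4^(4 + 1) + 4^4 + 3. Bump = 18753. G_3 = 18752.
G_3 = 18752. HB_5(18752) = 5^(5 + 1) + 5^5 + 2. Bump = 326594. G_4 = 326593.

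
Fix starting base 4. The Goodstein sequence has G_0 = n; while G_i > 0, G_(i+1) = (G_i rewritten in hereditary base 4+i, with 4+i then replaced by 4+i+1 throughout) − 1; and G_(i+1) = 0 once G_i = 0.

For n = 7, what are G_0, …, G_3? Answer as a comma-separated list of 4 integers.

7, 7, 7, 7

i=0: 7 = 4 + 3 (b=4); 4→5: 5 + 3 = 8; 8−1 = 7
i=1: 7 = 5 + 2 (b=5); 5→6: 6 + 2 = 8; 8−1 = 7
i=2: 7 = 6 + 1 (b=6); 6→7: 7 + 1 = 8; 8−1 = 7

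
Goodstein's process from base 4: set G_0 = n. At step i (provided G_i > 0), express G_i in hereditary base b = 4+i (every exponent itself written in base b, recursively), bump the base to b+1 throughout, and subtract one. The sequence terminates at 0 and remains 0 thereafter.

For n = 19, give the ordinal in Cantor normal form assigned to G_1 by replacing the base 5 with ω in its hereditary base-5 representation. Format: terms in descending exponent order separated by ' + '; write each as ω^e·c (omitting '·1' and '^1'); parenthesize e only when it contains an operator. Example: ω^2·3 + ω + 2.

G_0=19  [base 4] 4^2 + 3  →[4↦5]→  5^2 + 3 = 28  −1 ⇒ G_1=27
G_1=27  [base 5] 5^2 + 2  →[5↦6]→  6^2 + 2 = 38  −1 ⇒ G_2=37

ω^2 + 2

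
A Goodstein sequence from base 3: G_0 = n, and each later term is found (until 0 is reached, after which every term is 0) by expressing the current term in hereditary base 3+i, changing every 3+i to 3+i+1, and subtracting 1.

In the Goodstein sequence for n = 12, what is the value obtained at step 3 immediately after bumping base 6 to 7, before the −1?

12 —HB3→ 3^2 + 3 —bump→ 4^2 + 4 = 20 —(−1)→ 19
19 —HB4→ 4^2 + 3 —bump→ 5^2 + 3 = 28 —(−1)→ 27
27 —HB5→ 5^2 + 2 —bump→ 6^2 + 2 = 38 —(−1)→ 37
37 —HB6→ 6^2 + 1 —bump→ 7^2 + 1 = 50 —(−1)→ 49

50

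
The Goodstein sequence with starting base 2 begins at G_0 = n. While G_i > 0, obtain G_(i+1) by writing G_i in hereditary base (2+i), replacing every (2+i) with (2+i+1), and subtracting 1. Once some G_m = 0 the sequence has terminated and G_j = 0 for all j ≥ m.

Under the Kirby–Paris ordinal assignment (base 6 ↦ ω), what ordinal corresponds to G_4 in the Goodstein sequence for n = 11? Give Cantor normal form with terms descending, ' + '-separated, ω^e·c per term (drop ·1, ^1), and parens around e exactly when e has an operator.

ω^(ω + 1) + 1

[0] 11 ≡ 2^(2 + 1) + 2 + 1 (base 2). Lift 3: 85. −1: 84.
[1] 84 ≡ 3^(3 + 1) + 3 (base 3). Lift 4: 1028. −1: 1027.
[2] 1027 ≡ 4^(4 + 1) + 3 (base 4). Lift 5: 15628. −1: 15627.
[3] 15627 ≡ 5^(5 + 1) + 2 (base 5). Lift 6: 279938. −1: 279937.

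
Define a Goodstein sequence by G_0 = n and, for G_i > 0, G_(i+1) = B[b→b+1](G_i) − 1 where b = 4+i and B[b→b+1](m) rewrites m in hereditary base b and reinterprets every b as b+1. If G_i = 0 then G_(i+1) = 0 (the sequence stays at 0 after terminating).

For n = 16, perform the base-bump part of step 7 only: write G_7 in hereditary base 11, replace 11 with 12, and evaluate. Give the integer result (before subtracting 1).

base 4: 16 = 4^2; at 5: 5^2 = 25; next = 24
base 5: 24 = 4·5 + 4; at 6: 4·6 + 4 = 28; next = 27
base 6: 27 = 4·6 + 3; at 7: 4·7 + 3 = 31; next = 30
base 7: 30 = 4·7 + 2; at 8: 4·8 + 2 = 34; next = 33
base 8: 33 = 4·8 + 1; at 9: 4·9 + 1 = 37; next = 36
base 9: 36 = 4·9; at 10: 4·10 = 40; next = 39
base 10: 39 = 3·10 + 9; at 11: 3·11 + 9 = 42; next = 41
base 11: 41 = 3·11 + 8; at 12: 3·12 + 8 = 44; next = 43

44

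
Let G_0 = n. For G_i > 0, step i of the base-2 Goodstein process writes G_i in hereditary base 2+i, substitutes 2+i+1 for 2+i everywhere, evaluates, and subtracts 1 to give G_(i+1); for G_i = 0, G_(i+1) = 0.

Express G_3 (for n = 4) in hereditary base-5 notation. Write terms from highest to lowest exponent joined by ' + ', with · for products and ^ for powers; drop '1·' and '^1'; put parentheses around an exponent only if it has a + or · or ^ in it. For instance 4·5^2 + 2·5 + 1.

G_0 = 4. HB_2(4) = 2^2. Bump = 27. G_1 = 26.
G_1 = 26. HB_3(26) = 2·3^2 + 2·3 + 2. Bump = 42. G_2 = 41.
G_2 = 41. HB_4(41) = 2·4^2 + 2·4 + 1. Bump = 61. G_3 = 60.
G_3 = 60. HB_5(60) = 2·5^2 + 2·5. Bump = 84. G_4 = 83.

2·5^2 + 2·5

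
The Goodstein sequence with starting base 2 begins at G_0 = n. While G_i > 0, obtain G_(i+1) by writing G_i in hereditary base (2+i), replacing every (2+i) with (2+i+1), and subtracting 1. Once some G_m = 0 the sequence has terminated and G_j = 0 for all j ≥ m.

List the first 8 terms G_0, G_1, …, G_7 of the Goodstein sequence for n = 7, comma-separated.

7, 30, 259, 3127, 46657, 823543, 16777215, 37665879

[0] 7 ≡ 2^2 + 2 + 1 (base 2). Lift 3: 31. −1: 30.
[1] 30 ≡ 3^3 + 3 (base 3). Lift 4: 260. −1: 259.
[2] 259 ≡ 4^4 + 3 (base 4). Lift 5: 3128. −1: 3127.
[3] 3127 ≡ 5^5 + 2 (base 5). Lift 6: 46658. −1: 46657.
[4] 46657 ≡ 6^6 + 1 (base 6). Lift 7: 823544. −1: 823543.
[5] 823543 ≡ 7^7 (base 7). Lift 8: 16777216. −1: 16777215.
[6] 16777215 ≡ 7·8^7 + 7·8^6 + 7·8^5 + 7·8^4 + 7·8^3 + 7·8^2 + 7·8 + 7 (base 8). Lift 9: 37665880. −1: 37665879.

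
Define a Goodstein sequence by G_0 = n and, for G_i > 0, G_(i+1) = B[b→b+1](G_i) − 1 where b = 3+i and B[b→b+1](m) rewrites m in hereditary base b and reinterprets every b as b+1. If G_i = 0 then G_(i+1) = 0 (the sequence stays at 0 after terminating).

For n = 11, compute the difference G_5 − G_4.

4

step 0: 11 = 3^2 + 2; sub 4 for 3: 4^2 + 2; = 18; G_1 = 18−1 = 17
step 1: 17 = 4^2 + 1; sub 5 for 4: 5^2 + 1; = 26; G_2 = 26−1 = 25
step 2: 25 = 5^2; sub 6 for 5: 6^2; = 36; G_3 = 36−1 = 35
step 3: 35 = 5·6 + 5; sub 7 for 6: 5·7 + 5; = 40; G_4 = 40−1 = 39
step 4: 39 = 5·7 + 4; sub 8 for 7: 5·8 + 4; = 44; G_5 = 44−1 = 43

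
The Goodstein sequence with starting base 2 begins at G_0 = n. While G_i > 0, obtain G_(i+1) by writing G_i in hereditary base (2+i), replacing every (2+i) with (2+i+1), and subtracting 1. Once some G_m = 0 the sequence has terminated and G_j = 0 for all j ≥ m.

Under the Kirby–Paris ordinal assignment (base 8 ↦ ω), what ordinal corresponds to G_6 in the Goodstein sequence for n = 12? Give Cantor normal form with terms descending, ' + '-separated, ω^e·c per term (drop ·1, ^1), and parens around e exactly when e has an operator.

ω^(ω + 1) + ω^2·2 + ω + 3

G_0=12  [base 2] 2^(2 + 1) + 2^2  →[2↦3]→  3^(3 + 1) + 3^3 = 108  −1 ⇒ G_1=107
G_1=107  [base 3] 3^(3 + 1) + 2·3^2 + 2·3 + 2  →[3↦4]→  4^(4 + 1) + 2·4^2 + 2·4 + 2 = 1066  −1 ⇒ G_2=1065
G_2=1065  [base 4] 4^(4 + 1) + 2·4^2 + 2·4 + 1  →[4↦5]→  5^(5 + 1) + 2·5^2 + 2·5 + 1 = 15686  −1 ⇒ G_3=15685
G_3=15685  [base 5] 5^(5 + 1) + 2·5^2 + 2·5  →[5↦6]→  6^(6 + 1) + 2·6^2 + 2·6 = 280020  −1 ⇒ G_4=280019
G_4=280019  [base 6] 6^(6 + 1) + 2·6^2 + 6 + 5  →[6↦7]→  7^(7 + 1) + 2·7^2 + 7 + 5 = 5764911  −1 ⇒ G_5=5764910
G_5=5764910  [base 7] 7^(7 + 1) + 2·7^2 + 7 + 4  →[7↦8]→  8^(8 + 1) + 2·8^2 + 8 + 4 = 134217868  −1 ⇒ G_6=134217867
G_6=134217867  [base 8] 8^(8 + 1) + 2·8^2 + 8 + 3  →[8↦9]→  9^(9 + 1) + 2·9^2 + 9 + 3 = 3486784575  −1 ⇒ G_7=3486784574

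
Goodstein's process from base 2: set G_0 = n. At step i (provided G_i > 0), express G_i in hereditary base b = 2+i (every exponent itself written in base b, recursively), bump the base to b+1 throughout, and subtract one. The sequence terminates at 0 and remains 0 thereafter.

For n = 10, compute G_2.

10 —HB2→ 2^(2 + 1) + 2 —bump→ 3^(3 + 1) + 3 = 84 —(−1)→ 83
83 —HB3→ 3^(3 + 1) + 2 —bump→ 4^(4 + 1) + 2 = 1026 —(−1)→ 1025
1025 —HB4→ 4^(4 + 1) + 1 —bump→ 5^(5 + 1) + 1 = 15626 —(−1)→ 15625

1025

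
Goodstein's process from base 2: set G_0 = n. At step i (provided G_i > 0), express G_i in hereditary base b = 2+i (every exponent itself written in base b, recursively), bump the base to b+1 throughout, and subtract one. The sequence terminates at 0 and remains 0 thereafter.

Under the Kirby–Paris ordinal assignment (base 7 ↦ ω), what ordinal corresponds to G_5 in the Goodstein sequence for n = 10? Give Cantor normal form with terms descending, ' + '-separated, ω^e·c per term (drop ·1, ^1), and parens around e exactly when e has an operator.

base 2: 10 = 2^(2 + 1) + 2; at 3: 3^(3 + 1) + 3 = 84; next = 83
base 3: 83 = 3^(3 + 1) + 2; at 4: 4^(4 + 1) + 2 = 1026; next = 1025
base 4: 1025 = 4^(4 + 1) + 1; at 5: 5^(5 + 1) + 1 = 15626; next = 15625
base 5: 15625 = 5^(5 + 1); at 6: 6^(6 + 1) = 279936; next = 279935
base 6: 279935 = 5·6^6 + 5·6^5 + 5·6^4 + 5·6^3 + 5·6^2 + 5·6 + 5; at 7: 5·7^7 + 5·7^5 + 5·7^4 + 5·7^3 + 5·7^2 + 5·7 + 5 = 4215755; next = 4215754
base 7: 4215754 = 5·7^7 + 5·7^5 + 5·7^4 + 5·7^3 + 5·7^2 + 5·7 + 4; at 8: 5·8^8 + 5·8^5 + 5·8^4 + 5·8^3 + 5·8^2 + 5·8 + 4 = 84073324; next = 84073323

ω^ω·5 + ω^5·5 + ω^4·5 + ω^3·5 + ω^2·5 + ω·5 + 4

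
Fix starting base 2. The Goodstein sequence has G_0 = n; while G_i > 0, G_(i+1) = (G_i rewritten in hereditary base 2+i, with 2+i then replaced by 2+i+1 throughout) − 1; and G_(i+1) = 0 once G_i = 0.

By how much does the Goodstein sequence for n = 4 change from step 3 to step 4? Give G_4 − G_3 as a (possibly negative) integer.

base 2: 4 = 2^2; at 3: 3^3 = 27; next = 26
base 3: 26 = 2·3^2 + 2·3 + 2; at 4: 2·4^2 + 2·4 + 2 = 42; next = 41
base 4: 41 = 2·4^2 + 2·4 + 1; at 5: 2·5^2 + 2·5 + 1 = 61; next = 60
base 5: 60 = 2·5^2 + 2·5; at 6: 2·6^2 + 2·6 = 84; next = 83

23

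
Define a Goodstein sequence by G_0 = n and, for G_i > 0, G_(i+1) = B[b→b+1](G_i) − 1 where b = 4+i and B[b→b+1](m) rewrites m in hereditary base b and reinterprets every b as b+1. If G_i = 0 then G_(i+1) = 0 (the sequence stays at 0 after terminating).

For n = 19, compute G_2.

37

G_0 = 19. HB_4(19) = 4^2 + 3. Bump = 28. G_1 = 27.
G_1 = 27. HB_5(27) = 5^2 + 2. Bump = 38. G_2 = 37.
G_2 = 37. HB_6(37) = 6^2 + 1. Bump = 50. G_3 = 49.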